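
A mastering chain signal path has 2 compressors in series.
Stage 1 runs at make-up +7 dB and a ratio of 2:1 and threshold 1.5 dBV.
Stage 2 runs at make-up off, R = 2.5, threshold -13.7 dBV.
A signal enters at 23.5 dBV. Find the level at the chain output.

-0.42 dBV

Stage 1: 22 dB above 1.5 dBV, reduced 2:1 to 11 dB above → 12.5 dBV; +7 dB make-up → 19.5 dBV.
Stage 2: overshoot 33.2 dB → 33.2/2.5 = 13.28 dB → -0.42 dBV.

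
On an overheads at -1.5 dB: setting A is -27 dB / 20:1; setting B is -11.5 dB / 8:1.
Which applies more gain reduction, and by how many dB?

A, by 15.475 dB

A: 25.5 dB over, compressed to 1.275 dB over, so 24.225 dB of GR.
B: 10 dB over, compressed to 1.25 dB over, so 8.75 dB of GR.
A applies 15.475 dB more gain reduction.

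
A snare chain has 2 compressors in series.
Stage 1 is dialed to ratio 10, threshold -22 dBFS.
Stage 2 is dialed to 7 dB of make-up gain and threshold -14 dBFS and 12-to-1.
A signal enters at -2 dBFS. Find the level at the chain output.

-13 dBFS

Stage 1: 20 dB above -22 dBFS, reduced 10:1 to 2 dB above → -20 dBFS.
Stage 2: below threshold (-20 ≤ -14); passes unchanged; make-up brings it to -13 dBFS.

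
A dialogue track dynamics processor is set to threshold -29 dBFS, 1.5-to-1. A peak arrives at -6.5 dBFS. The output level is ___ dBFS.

-14 dBFS

Overshoot: -6.5 − (-29) = 22.5 dB.
1.5:1 compression reduces that to 22.5/1.5 = 15 dB over.
Output = -29 + 15 = -14 dBFS.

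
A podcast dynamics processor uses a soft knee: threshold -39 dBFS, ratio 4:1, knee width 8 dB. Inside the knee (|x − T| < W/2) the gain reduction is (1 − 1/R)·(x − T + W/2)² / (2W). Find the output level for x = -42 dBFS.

x − T + W/2 = -42 − (-39) + 4 = 1.
GR = (1 − 1/4) × 1² / 16 = 0.75 × 1 / 16 = 0.046875 dB.
Output = -42 − 0.046875 = -42.046875 dBFS.

-42.046875 dBFS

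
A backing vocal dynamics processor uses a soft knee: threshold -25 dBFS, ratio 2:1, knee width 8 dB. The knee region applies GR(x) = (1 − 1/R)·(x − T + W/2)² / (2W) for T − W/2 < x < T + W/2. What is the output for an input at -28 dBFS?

-28.03125 dBFS

x − T + W/2 = -28 − (-25) + 4 = 1.
GR = (1 − 1/2) × 1² / 16 = 0.5 × 1 / 16 = 0.03125 dB.
Output = -28 − 0.03125 = -28.03125 dBFS.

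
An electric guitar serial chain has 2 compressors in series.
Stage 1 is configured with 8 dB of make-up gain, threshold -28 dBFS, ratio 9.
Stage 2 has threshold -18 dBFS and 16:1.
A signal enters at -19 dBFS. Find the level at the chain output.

Stage 1: overshoot 9 dB → 9/9 = 1 dB → -27 dBFS; +8 dB make-up → -19 dBFS.
Stage 2: below threshold (-19 ≤ -18); passes unchanged; output -19 dBFS.

-19 dBFS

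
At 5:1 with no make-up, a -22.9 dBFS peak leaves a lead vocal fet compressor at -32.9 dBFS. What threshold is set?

Gain reduction = -22.9 − (-32.9) = 10 dB; output overshoot = GR / (R − 1) = 10 / 4 = 2.5 dB.
Threshold = output − output overshoot = -32.9 − 2.5 = -35.4 dBFS.

-35.4 dBFS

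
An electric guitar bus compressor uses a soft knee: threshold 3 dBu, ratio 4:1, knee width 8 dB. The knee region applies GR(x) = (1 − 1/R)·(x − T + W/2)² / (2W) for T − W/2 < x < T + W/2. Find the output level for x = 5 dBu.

x − T + W/2 = 5 − 3 + 4 = 6.
GR = (1 − 1/4) × 6² / 16 = 0.75 × 36 / 16 = 1.6875 dB.
Output = 5 − 1.6875 = 3.3125 dBu.

3.3125 dBu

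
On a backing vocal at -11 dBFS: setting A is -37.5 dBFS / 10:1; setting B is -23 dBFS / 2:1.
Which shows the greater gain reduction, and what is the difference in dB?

A, by 17.85 dB

A: 26.5 dB over, compressed to 2.65 dB over, so 23.85 dB of GR.
B: 12 dB over, compressed to 6 dB over, so 6 dB of GR.
Difference: 17.85 dB in favour of A.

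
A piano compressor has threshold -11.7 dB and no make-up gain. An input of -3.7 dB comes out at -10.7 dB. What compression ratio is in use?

Input overshoot = -3.7 − (-11.7) = 8 dB; output overshoot = -10.7 − (-11.7) = 1 dB.
Ratio = 8 / 1 = 8.

8:1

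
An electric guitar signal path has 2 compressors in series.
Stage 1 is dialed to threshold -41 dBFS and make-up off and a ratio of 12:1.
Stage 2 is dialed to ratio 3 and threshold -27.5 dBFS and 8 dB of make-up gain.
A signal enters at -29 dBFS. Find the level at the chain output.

Stage 1: overshoot 12 dB → 12/12 = 1 dB → -40 dBFS.
Stage 2: -40 dBFS ≤ -27.5 dBFS, so stage 2 doesn't engage; make-up brings it to -32 dBFS.

-32 dBFS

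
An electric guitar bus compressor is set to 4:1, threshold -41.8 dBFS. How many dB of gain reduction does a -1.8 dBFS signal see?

30 dB

The signal is 40 dB above threshold.
At 4:1, output sits 40/4 = 10 dB above threshold.
So the signal is attenuated by 40 − 10 = 30 dB.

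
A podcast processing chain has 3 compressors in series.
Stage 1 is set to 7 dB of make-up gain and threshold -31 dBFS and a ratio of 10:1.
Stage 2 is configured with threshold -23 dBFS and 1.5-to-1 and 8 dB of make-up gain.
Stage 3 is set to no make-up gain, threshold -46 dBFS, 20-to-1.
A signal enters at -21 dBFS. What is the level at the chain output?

Stage 1: overshoot 10 dB → 10/10 = 1 dB → -30 dBFS; +7 dB make-up → -23 dBFS.
Stage 2: below threshold (-23 ≤ -23); passes unchanged; make-up brings it to -15 dBFS.
Stage 3: overshoot 31 dB → 31/20 = 1.55 dB → -44.45 dBFS.

-44.45 dBFS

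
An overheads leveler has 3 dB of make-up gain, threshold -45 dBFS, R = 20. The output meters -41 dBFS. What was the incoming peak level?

Before make-up, the level was -41 − 3 = -44 dBFS.
That's 1 dB above the -45 dBFS threshold.
Undo the ratio: input overshoot = 1 × 20 = 20 dB, giving input = -25 dBFS.

-25 dBFS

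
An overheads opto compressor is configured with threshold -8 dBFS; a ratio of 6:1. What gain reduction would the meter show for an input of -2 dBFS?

5 dB

-2 dBFS exceeds the threshold by 6 dB.
After 6:1 compression the overshoot becomes 6/6 = 1 dB.
GR = overshoot in − overshoot out = 6 − 1 = 5 dB.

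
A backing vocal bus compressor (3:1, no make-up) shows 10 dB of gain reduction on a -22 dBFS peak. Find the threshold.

Gain reduction = -22 − (-32) = 10 dB; output overshoot = GR / (R − 1) = 10 / 2 = 5 dB.
Threshold = output − output overshoot = -32 − 5 = -37 dBFS.

-37 dBFS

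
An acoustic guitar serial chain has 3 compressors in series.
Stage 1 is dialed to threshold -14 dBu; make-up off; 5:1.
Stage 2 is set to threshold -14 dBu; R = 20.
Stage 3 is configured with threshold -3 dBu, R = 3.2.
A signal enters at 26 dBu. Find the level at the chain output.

Stage 1: 40 dB above -14 dBu, reduced 5:1 to 8 dB above → -6 dBu.
Stage 2: overshoot 8 dB → 8/20 = 0.4 dB → -13.6 dBu.
Stage 3: below threshold (-13.6 ≤ -3); passes unchanged; output -13.6 dBu.

-13.6 dBu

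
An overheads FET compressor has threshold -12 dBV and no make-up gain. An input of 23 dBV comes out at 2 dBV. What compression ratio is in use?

2.5:1

Input overshoot = 23 − (-12) = 35 dB; output overshoot = 2 − (-12) = 14 dB.
Ratio = 35 / 14 = 2.5.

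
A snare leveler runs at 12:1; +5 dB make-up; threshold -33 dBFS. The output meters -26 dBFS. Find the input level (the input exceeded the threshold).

-9 dBFS

Before make-up, the level was -26 − 5 = -31 dBFS.
The compressed level sits -31 − (-33) = 2 dB over threshold.
Input overshoot = R × output overshoot = 24 dB → input = -33 + 24 = -9 dBFS.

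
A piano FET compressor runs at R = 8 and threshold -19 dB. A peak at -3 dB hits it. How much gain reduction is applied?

-3 dB exceeds the threshold by 16 dB.
After 8:1 compression the overshoot becomes 16/8 = 2 dB.
Gain reduction = 16 − 2 = 14 dB.

14 dB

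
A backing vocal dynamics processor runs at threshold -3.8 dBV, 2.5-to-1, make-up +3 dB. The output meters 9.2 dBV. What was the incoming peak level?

Stripping the +3 dB make-up gives 6.2 dBV at the gain stage.
Post-compression overshoot = 6.2 − (-3.8) = 10 dB.
Input overshoot = R × output overshoot = 25 dB → input = -3.8 + 25 = 21.2 dBV.

21.2 dBV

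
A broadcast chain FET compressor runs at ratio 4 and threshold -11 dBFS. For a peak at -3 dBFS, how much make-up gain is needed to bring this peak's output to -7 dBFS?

Overshoot 8 dB → 8/4 = 2 dB after compression, so the compressed level is -11 + 2 = -9 dBFS.
Make-up = target − compressed = -7 − (-9) = 2 dB.

2 dB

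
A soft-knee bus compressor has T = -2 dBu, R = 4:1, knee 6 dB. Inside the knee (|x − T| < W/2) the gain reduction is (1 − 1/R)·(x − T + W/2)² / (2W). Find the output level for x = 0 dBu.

-1.5625 dBu

x − T + W/2 = 0 − (-2) + 3 = 5.
GR = (1 − 1/4) × 5² / 12 = 0.75 × 25 / 12 = 1.5625 dB.
Output = 0 − 1.5625 = -1.5625 dBu.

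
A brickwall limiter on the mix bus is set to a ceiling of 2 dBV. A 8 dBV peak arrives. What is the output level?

At ∞:1, everything above 2 dBV is held at the ceiling.

2 dBV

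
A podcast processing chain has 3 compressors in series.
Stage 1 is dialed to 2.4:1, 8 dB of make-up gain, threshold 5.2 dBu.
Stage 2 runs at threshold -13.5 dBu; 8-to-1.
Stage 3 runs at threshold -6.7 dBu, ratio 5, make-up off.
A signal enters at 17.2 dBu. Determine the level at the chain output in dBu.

Stage 1: overshoot 12 dB → 12/2.4 = 5 dB → 10.2 dBu; +8 dB make-up → 18.2 dBu.
Stage 2: 31.7 dB above -13.5 dBu, reduced 8:1 to 3.9625 dB above → -9.5375 dBu.
Stage 3: -9.5375 dBu ≤ -6.7 dBu, so stage 3 doesn't engage; output -9.5375 dBu.

-9.5375 dBu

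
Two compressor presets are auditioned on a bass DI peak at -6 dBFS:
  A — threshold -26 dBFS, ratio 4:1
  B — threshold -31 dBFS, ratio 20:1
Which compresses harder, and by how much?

A: overshoot 20 dB → output overshoot 5 dB → GR 15 dB.
B: overshoot 25 dB → output overshoot 1.25 dB → GR 23.75 dB.
B applies 8.75 dB more gain reduction.

B, by 8.75 dB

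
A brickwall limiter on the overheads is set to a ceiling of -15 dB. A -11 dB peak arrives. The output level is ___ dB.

A brickwall limiter is an ∞:1 compressor: any input above the ceiling is clamped to -15 dB.

-15 dB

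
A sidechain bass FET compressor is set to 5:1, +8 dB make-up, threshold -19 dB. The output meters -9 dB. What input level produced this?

-9 dB

Before make-up, the level was -9 − 8 = -17 dB.
Post-compression overshoot = -17 − (-19) = 2 dB.
Undo the ratio: input overshoot = 2 × 5 = 10 dB, giving input = -9 dB.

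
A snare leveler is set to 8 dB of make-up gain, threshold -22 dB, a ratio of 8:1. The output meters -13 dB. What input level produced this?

Remove make-up: -13 − 8 = -21 dB.
The compressed level sits -21 − (-22) = 1 dB over threshold.
Undo the ratio: input overshoot = 1 × 8 = 8 dB, giving input = -14 dB.

-14 dB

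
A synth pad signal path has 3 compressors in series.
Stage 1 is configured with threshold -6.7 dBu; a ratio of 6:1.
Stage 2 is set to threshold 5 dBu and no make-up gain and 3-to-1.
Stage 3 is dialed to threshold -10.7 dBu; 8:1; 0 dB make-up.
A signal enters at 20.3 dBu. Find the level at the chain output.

Stage 1: 20.3 dBu is 27 dB over -6.7 dBu; at 6:1 that becomes 4.5 dB over, giving -2.2 dBu.
Stage 2: -2.2 dBu is at or below the 5 dBu threshold — no compression; output -2.2 dBu.
Stage 3: 8.5 dB above -10.7 dBu, reduced 8:1 to 1.0625 dB above → -9.6375 dBu.

-9.6375 dBu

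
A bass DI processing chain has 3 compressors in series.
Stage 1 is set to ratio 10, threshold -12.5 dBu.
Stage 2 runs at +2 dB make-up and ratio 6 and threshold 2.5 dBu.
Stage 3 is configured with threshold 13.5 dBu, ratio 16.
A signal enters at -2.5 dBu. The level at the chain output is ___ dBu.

Stage 1: 10 dB above -12.5 dBu, reduced 10:1 to 1 dB above → -11.5 dBu.
Stage 2: -11.5 dBu is at or below the 2.5 dBu threshold — no compression; make-up brings it to -9.5 dBu.
Stage 3: below threshold (-9.5 ≤ 13.5); passes unchanged; output -9.5 dBu.

-9.5 dBu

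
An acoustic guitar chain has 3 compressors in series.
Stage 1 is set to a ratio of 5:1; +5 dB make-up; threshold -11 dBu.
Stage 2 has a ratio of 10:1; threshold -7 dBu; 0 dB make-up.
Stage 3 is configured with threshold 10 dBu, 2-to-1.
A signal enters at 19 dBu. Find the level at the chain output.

-6.3 dBu

Stage 1: overshoot 30 dB → 30/5 = 6 dB → -5 dBu; +5 dB make-up → 0 dBu.
Stage 2: overshoot 7 dB → 7/10 = 0.7 dB → -6.3 dBu.
Stage 3: below threshold (-6.3 ≤ 10); passes unchanged; output -6.3 dBu.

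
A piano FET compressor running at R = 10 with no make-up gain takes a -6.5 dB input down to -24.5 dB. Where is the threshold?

Input is 20 dB above T (since output overshoot × R = input overshoot: (-24.5 − T)·10 = -6.5 − T gives T = -26.5 dB).
Check: -26.5 + (-6.5 − (-26.5))/10 = -26.5 + 2 = -24.5 dB. ✓

-26.5 dB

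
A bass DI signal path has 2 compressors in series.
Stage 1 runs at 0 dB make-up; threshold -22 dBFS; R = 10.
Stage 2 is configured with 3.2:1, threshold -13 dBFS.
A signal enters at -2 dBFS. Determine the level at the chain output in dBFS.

Stage 1: -2 dBFS is 20 dB over -22 dBFS; at 10:1 that becomes 2 dB over, giving -20 dBFS.
Stage 2: -20 dBFS ≤ -13 dBFS, so stage 2 doesn't engage; output -20 dBFS.

-20 dBFS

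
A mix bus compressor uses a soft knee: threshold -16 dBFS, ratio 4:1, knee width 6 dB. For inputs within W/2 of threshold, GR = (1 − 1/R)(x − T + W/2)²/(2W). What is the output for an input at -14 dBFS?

-15.5625 dBFS

x − T + W/2 = -14 − (-16) + 3 = 5.
GR = (1 − 1/4) × 5² / 12 = 0.75 × 25 / 12 = 1.5625 dB.
Output = -14 − 1.5625 = -15.5625 dBFS.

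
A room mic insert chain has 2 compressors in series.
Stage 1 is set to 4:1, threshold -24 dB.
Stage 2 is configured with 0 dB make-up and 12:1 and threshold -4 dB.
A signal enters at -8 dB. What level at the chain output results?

-20 dB

Stage 1: -8 dB is 16 dB over -24 dB; at 4:1 that becomes 4 dB over, giving -20 dB.
Stage 2: below threshold (-20 ≤ -4); passes unchanged; output -20 dB.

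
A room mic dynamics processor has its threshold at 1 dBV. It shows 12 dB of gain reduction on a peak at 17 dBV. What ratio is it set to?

Input overshoot = 17 − 1 = 16 dB.
Output overshoot = 16 − 12 = 4 dB.
Ratio = input overshoot / output overshoot = 16 / 4 = 4.

4:1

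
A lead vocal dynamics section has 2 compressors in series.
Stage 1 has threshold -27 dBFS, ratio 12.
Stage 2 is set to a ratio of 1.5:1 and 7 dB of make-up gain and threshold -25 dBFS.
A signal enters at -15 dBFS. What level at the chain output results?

-19 dBFS

Stage 1: 12 dB above -27 dBFS, reduced 12:1 to 1 dB above → -26 dBFS.
Stage 2: -26 dBFS is at or below the -25 dBFS threshold — no compression; make-up brings it to -19 dBFS.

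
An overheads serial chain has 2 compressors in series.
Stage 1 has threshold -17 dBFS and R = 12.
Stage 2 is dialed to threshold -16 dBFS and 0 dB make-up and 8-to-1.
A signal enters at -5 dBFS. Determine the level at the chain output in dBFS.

-16 dBFS

Stage 1: 12 dB above -17 dBFS, reduced 12:1 to 1 dB above → -16 dBFS.
Stage 2: below threshold (-16 ≤ -16); passes unchanged; output -16 dBFS.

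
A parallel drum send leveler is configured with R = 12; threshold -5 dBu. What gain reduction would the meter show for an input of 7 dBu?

The signal is 12 dB above threshold.
A 12:1 ratio leaves 1 dB of that excess.
So the signal is attenuated by 12 − 1 = 11 dB.

11 dB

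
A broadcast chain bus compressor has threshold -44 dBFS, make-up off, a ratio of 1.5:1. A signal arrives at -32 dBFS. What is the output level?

Overshoot: -32 − (-44) = 12 dB.
At 1.5:1 the overshoot is divided by 1.5, leaving 8 dB above threshold.
So the level is -44 + 8 = -36 dBFS.

-36 dBFS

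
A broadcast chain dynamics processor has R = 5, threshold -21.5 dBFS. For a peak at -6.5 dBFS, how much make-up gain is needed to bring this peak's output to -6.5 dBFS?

Overshoot 15 dB → 15/5 = 3 dB after compression, so the compressed level is -21.5 + 3 = -18.5 dBFS.
Make-up = target − compressed = -6.5 − (-18.5) = 12 dB.

12 dB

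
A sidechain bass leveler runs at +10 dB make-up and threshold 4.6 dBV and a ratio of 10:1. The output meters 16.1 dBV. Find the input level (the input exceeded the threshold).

Before make-up, the level was 16.1 − 10 = 6.1 dBV.
Post-compression overshoot = 6.1 − 4.6 = 1.5 dB.
Before 10:1 compression the overshoot was 1.5 × 10 = 15 dB, so input = 4.6 + 15 = 19.6 dBV.

19.6 dBV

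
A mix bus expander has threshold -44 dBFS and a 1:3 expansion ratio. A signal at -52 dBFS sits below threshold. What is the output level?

Undershoot = (-44) − (-52) = 8 dB.
At 1:3, that expands to 24 dB under threshold.
Output = -44 − 24 = -68 dBFS.

-68 dBFS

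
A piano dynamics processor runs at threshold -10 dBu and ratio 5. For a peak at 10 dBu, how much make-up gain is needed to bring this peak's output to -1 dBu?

5 dB

The peak compresses to -10 + 20/5 = -6 dBu.
To reach -1 dBu requires -1 − (-6) = 5 dB of make-up.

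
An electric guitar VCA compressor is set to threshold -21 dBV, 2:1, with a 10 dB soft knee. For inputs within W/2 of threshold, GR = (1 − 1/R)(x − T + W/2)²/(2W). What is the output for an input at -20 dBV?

-20.9 dBV

x − T + W/2 = -20 − (-21) + 5 = 6.
GR = (1 − 1/2) × 6² / 20 = 0.5 × 36 / 20 = 0.9 dB.
Output = -20 − 0.9 = -20.9 dBV.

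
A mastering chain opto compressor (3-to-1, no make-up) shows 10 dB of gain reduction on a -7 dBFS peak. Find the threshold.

-22 dBFS

Let T be the threshold. Output overshoot = (input overshoot)/R, so -17 − T = (-7 − T)/3.
3·(-17 − T) = -7 − T → 2·T = -51 − (-7) = -44.
T = -44/2 = -22 dBFS.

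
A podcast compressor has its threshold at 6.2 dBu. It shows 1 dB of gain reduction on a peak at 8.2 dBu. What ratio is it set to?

2:1

Input overshoot = 8.2 − 6.2 = 2 dB.
Output overshoot = 2 − 1 = 1 dB.
Ratio = input overshoot / output overshoot = 2 / 1 = 2.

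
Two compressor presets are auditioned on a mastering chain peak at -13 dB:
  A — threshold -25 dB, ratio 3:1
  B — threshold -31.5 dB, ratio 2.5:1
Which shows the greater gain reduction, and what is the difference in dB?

B, by 3.1 dB

A: overshoot 12 dB → output overshoot 4 dB → GR 8 dB.
B: overshoot 18.5 dB → output overshoot 7.4 dB → GR 11.1 dB.
B applies 3.1 dB more gain reduction.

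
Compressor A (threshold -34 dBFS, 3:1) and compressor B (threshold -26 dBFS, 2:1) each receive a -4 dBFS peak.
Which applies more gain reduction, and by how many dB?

A, by 9 dB

A: 30 dB over, compressed to 10 dB over, so 20 dB of GR.
B: 22 dB over, compressed to 11 dB over, so 11 dB of GR.
A reduces 9 dB more.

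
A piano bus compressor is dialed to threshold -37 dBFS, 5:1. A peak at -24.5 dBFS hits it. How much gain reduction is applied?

-24.5 dBFS exceeds the threshold by 12.5 dB.
After 5:1 compression the overshoot becomes 12.5/5 = 2.5 dB.
So the signal is attenuated by 12.5 − 2.5 = 10 dB.

10 dB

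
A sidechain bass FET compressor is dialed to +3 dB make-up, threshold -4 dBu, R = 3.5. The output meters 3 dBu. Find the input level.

Remove make-up: 3 − 3 = 0 dBu.
The compressed level sits 0 − (-4) = 4 dB over threshold.
Before 3.5:1 compression the overshoot was 4 × 3.5 = 14 dB, so input = -4 + 14 = 10 dBu.

10 dBu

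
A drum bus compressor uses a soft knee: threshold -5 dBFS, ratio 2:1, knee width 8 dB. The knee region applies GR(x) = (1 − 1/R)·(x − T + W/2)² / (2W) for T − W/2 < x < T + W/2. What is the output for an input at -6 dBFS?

x − T + W/2 = -6 − (-5) + 4 = 3.
GR = (1 − 1/2) × 3² / 16 = 0.5 × 9 / 16 = 0.28125 dB.
Output = -6 − 0.28125 = -6.28125 dBFS.

-6.28125 dBFS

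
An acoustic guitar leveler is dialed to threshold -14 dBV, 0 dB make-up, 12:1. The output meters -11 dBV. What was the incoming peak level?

That's 3 dB above the -14 dBV threshold.
Input overshoot = R × output overshoot = 36 dB → input = -14 + 36 = 22 dBV.

22 dBV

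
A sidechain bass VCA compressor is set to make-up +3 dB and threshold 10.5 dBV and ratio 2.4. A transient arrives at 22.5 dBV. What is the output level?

18.5 dBV

Overshoot: 22.5 − 10.5 = 12 dB.
At 2.4:1 the overshoot is divided by 2.4, leaving 5 dB above threshold.
Output = 10.5 + 5 = 15.5 dBV; make-up adds 3 dB, giving 18.5 dBV.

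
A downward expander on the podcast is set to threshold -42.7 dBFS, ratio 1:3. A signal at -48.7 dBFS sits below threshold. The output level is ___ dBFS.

-60.7 dBFS

Undershoot = (-42.7) − (-48.7) = 6 dB.
At 1:3, that expands to 18 dB under threshold.
Output = -42.7 − 18 = -60.7 dBFS.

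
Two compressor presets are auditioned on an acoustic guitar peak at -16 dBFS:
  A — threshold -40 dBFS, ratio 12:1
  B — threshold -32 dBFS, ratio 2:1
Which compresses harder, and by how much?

A: overshoot 24 dB → output overshoot 2 dB → GR 22 dB.
B: overshoot 16 dB → output overshoot 8 dB → GR 8 dB.
A applies 14 dB more gain reduction.

A, by 14 dB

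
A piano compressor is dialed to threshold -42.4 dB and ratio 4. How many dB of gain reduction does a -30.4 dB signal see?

9 dB

Overshoot = -30.4 − (-42.4) = 12 dB.
A 4:1 ratio leaves 3 dB of that excess.
Gain reduction = 12 − 3 = 9 dB.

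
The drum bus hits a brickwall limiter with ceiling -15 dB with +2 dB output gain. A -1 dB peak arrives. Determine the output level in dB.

A brickwall limiter is an ∞:1 compressor: any input above the ceiling is clamped to -15 dB.
Output gain then adds 2 dB: -15 + 2 = -13 dB.

-13 dB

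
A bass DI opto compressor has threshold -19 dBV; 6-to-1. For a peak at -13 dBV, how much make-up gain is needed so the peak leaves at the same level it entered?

Overshoot 6 dB → 6/6 = 1 dB after compression, so the compressed level is -19 + 1 = -18 dBV.
Make-up = target − compressed = -13 − (-18) = 5 dB.

5 dB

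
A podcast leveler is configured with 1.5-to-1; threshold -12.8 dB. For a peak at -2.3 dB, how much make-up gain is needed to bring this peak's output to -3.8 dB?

The peak compresses to -12.8 + 10.5/1.5 = -5.8 dB.
To reach -3.8 dB requires -3.8 − (-5.8) = 2 dB of make-up.

2 dB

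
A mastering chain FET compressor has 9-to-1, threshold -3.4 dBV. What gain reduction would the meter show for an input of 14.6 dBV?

16 dB

The signal is 18 dB above threshold.
After 9:1 compression the overshoot becomes 18/9 = 2 dB.
GR = overshoot in − overshoot out = 18 − 2 = 16 dB.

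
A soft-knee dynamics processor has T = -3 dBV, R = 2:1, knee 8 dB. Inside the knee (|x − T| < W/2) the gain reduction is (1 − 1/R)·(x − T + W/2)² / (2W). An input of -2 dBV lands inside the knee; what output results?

-2.78125 dBV

x − T + W/2 = -2 − (-3) + 4 = 5.
GR = (1 − 1/2) × 5² / 16 = 0.5 × 25 / 16 = 0.78125 dB.
Output = -2 − 0.78125 = -2.78125 dBV.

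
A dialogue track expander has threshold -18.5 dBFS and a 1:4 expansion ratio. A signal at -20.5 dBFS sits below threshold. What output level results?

-26.5 dBFS

Undershoot = (-18.5) − (-20.5) = 2 dB.
At 1:4, that expands to 8 dB under threshold.
Output = -18.5 − 8 = -26.5 dBFS.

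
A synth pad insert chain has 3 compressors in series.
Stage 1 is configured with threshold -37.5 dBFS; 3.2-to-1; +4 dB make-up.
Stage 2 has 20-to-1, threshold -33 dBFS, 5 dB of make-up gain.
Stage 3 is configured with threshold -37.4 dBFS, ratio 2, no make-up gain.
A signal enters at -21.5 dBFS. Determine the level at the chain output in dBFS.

-32.5875 dBFS

Stage 1: overshoot 16 dB → 16/3.2 = 5 dB → -32.5 dBFS; +4 dB make-up → -28.5 dBFS.
Stage 2: overshoot 4.5 dB → 4.5/20 = 0.225 dB → -32.775 dBFS; +5 dB make-up → -27.775 dBFS.
Stage 3: -27.775 dBFS is 9.625 dB over -37.4 dBFS; at 2:1 that becomes 4.8125 dB over, giving -32.5875 dBFS.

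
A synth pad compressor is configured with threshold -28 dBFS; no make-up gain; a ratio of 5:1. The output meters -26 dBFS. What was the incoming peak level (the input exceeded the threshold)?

The compressed level sits -26 − (-28) = 2 dB over threshold.
Undo the ratio: input overshoot = 2 × 5 = 10 dB, giving input = -18 dBFS.

-18 dBFS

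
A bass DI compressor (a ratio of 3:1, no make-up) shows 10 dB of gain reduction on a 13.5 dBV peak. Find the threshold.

Let T be the threshold. Output overshoot = (input overshoot)/R, so 3.5 − T = (13.5 − T)/3.
3·(3.5 − T) = 13.5 − T → 2·T = 10.5 − 13.5 = -3.
T = -3/2 = -1.5 dBV.

-1.5 dBV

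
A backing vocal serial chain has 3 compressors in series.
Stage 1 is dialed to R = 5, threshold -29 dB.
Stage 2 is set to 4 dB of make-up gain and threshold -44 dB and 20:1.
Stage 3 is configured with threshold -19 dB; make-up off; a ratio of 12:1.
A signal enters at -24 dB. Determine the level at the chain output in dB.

Stage 1: -24 dB is 5 dB over -29 dB; at 5:1 that becomes 1 dB over, giving -28 dB.
Stage 2: 16 dB above -44 dB, reduced 20:1 to 0.8 dB above → -43.2 dB; +4 dB make-up → -39.2 dB.
Stage 3: -39.2 dB ≤ -19 dB, so stage 3 doesn't engage; output -39.2 dB.

-39.2 dB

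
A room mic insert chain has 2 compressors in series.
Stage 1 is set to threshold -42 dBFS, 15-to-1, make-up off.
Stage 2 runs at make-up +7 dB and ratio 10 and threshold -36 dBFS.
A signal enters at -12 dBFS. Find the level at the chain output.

Stage 1: -12 dBFS is 30 dB over -42 dBFS; at 15:1 that becomes 2 dB over, giving -40 dBFS.
Stage 2: below threshold (-40 ≤ -36); passes unchanged; make-up brings it to -33 dBFS.

-33 dBFS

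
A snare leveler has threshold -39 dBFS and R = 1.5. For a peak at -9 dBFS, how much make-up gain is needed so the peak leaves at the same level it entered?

Overshoot 30 dB → 30/1.5 = 20 dB after compression, so the compressed level is -39 + 20 = -19 dBFS.
Make-up = target − compressed = -9 − (-19) = 10 dB.

10 dB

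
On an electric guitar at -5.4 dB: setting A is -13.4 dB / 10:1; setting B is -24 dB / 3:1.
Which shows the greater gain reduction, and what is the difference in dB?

B, by 5.2 dB

A: GR = 8 − 8/10 = 7.2 dB.
B: GR = 18.6 − 18.6/3 = 12.4 dB.
Difference: 5.2 dB in favour of B.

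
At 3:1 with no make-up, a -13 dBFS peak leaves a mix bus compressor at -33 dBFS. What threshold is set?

-43 dBFS

Gain reduction = -13 − (-33) = 20 dB; output overshoot = GR / (R − 1) = 20 / 2 = 10 dB.
Threshold = output − output overshoot = -33 − 10 = -43 dBFS.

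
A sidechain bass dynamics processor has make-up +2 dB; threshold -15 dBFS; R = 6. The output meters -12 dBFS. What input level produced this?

Remove make-up: -12 − 2 = -14 dBFS.
The compressed level sits -14 − (-15) = 1 dB over threshold.
Input overshoot = R × output overshoot = 6 dB → input = -15 + 6 = -9 dBFS.

-9 dBFS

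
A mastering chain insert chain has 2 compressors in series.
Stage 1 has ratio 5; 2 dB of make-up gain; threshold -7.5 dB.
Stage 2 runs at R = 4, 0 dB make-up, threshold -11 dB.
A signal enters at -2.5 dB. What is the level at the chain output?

-9.375 dB

Stage 1: 5 dB above -7.5 dB, reduced 5:1 to 1 dB above → -6.5 dB; +2 dB make-up → -4.5 dB.
Stage 2: 6.5 dB above -11 dB, reduced 4:1 to 1.625 dB above → -9.375 dB.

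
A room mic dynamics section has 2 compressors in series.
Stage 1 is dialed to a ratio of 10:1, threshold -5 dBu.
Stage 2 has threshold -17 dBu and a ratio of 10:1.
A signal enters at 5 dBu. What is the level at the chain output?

Stage 1: overshoot 10 dB → 10/10 = 1 dB → -4 dBu.
Stage 2: 13 dB above -17 dBu, reduced 10:1 to 1.3 dB above → -15.7 dBu.

-15.7 dBu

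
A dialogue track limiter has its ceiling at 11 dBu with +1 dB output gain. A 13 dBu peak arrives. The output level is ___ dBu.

A brickwall limiter is an ∞:1 compressor: any input above the ceiling is clamped to 11 dBu.
Output gain then adds 1 dB: 11 + 1 = 12 dBu.

12 dBu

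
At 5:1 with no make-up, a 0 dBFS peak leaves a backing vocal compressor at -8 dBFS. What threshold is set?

-10 dBFS

Input is 10 dB above T (since output overshoot × R = input overshoot: (-8 − T)·5 = 0 − T gives T = -10 dBFS).
Check: -10 + (0 − (-10))/5 = -10 + 2 = -8 dBFS. ✓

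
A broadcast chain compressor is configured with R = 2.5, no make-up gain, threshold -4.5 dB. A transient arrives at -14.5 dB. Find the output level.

-14.5 dB

-14.5 dB is 10 dB below the -4.5 dB threshold, so no gain reduction is applied.
Output = input = -14.5 dB.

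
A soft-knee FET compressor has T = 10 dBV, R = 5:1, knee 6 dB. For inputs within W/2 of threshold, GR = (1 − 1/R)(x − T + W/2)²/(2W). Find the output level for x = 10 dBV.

9.4 dBV

x − T + W/2 = 10 − 10 + 3 = 3.
GR = (1 − 1/5) × 3² / 12 = 0.8 × 9 / 12 = 0.6 dB.
Output = 10 − 0.6 = 9.4 dBV.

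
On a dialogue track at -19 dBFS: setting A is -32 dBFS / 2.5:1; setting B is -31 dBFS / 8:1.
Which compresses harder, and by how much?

A: 13 dB over, compressed to 5.2 dB over, so 7.8 dB of GR.
B: 12 dB over, compressed to 1.5 dB over, so 10.5 dB of GR.
B reduces 2.7 dB more.

B, by 2.7 dB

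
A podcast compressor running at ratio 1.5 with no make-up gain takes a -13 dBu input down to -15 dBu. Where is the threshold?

Let T be the threshold. Output overshoot = (input overshoot)/R, so -15 − T = (-13 − T)/1.5.
1.5·(-15 − T) = -13 − T → 0.5·T = -22.5 − (-13) = -9.5.
T = -9.5/0.5 = -19 dBu.

-19 dBu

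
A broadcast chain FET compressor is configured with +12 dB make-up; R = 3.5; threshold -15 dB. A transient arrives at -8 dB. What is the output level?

-1 dB

The input is 7 dB above the -15 dB threshold.
The 7 dB excess becomes 2 dB after 3.5:1 reduction.
Output = -15 + 2 = -13 dB; make-up adds 12 dB, giving -1 dB.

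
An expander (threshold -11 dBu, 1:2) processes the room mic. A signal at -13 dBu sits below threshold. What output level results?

Below threshold, a 1:2 expander applies gain = (2−1)×(T − x) of attenuation.
(2−1) × 2 = 2 dB, so output = -13 − 2 = -15 dBu.

-15 dBu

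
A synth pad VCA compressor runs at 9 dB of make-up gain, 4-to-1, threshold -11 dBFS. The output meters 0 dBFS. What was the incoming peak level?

Before make-up, the level was 0 − 9 = -9 dBFS.
That's 2 dB above the -11 dBFS threshold.
Before 4:1 compression the overshoot was 2 × 4 = 8 dB, so input = -11 + 8 = -3 dBFS.

-3 dBFS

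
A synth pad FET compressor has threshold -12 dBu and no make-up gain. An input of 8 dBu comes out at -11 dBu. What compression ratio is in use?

Input overshoot = 8 − (-12) = 20 dB; output overshoot = -11 − (-12) = 1 dB.
Ratio = 20 / 1 = 20.

20:1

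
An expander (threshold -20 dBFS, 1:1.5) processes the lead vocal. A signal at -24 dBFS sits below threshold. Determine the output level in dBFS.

The input is 4 dB below the -20 dBFS threshold.
A 1:1.5 expander multiplies undershoot by 1.5: 4 × 1.5 = 6 dB below threshold.
Output = -20 − 6 = -26 dBFS.

-26 dBFS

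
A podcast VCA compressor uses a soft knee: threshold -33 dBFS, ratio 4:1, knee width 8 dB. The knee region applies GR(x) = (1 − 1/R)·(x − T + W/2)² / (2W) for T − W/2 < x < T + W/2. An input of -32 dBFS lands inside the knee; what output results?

-33.171875 dBFS

x − T + W/2 = -32 − (-33) + 4 = 5.
GR = (1 − 1/4) × 5² / 16 = 0.75 × 25 / 16 = 1.171875 dB.
Output = -32 − 1.171875 = -33.171875 dBFS.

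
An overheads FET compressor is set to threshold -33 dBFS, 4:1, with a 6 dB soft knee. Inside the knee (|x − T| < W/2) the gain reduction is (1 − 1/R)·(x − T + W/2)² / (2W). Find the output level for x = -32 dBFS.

-33 dBFS

x − T + W/2 = -32 − (-33) + 3 = 4.
GR = (1 − 1/4) × 4² / 12 = 0.75 × 16 / 12 = 1 dB.
Output = -32 − 1 = -33 dBFS.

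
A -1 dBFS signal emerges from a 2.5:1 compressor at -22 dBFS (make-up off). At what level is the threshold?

-36 dBFS

Input is 35 dB above T (since output overshoot × R = input overshoot: (-22 − T)·2.5 = -1 − T gives T = -36 dBFS).
Check: -36 + (-1 − (-36))/2.5 = -36 + 14 = -22 dBFS. ✓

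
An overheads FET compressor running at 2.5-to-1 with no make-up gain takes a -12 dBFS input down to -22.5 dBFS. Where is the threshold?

Gain reduction = -12 − (-22.5) = 10.5 dB; output overshoot = GR / (R − 1) = 10.5 / 1.5 = 7 dB.
Threshold = output − output overshoot = -22.5 − 7 = -29.5 dBFS.

-29.5 dBFS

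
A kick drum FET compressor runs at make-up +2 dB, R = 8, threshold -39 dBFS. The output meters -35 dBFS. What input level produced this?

Before make-up, the level was -35 − 2 = -37 dBFS.
Post-compression overshoot = -37 − (-39) = 2 dB.
Input overshoot = R × output overshoot = 16 dB → input = -39 + 16 = -23 dBFS.

-23 dBFS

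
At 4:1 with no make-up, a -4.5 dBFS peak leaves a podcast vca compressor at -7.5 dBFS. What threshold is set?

-8.5 dBFS

Gain reduction = -4.5 − (-7.5) = 3 dB; output overshoot = GR / (R − 1) = 3 / 3 = 1 dB.
Threshold = output − output overshoot = -7.5 − 1 = -8.5 dBFS.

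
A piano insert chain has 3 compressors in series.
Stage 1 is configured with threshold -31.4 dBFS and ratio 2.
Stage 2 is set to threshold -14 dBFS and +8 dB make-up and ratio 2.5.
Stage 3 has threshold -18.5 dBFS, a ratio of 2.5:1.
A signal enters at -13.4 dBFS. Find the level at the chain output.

-16.86 dBFS

Stage 1: 18 dB above -31.4 dBFS, reduced 2:1 to 9 dB above → -22.4 dBFS.
Stage 2: -22.4 dBFS is at or below the -14 dBFS threshold — no compression; make-up brings it to -14.4 dBFS.
Stage 3: 4.1 dB above -18.5 dBFS, reduced 2.5:1 to 1.64 dB above → -16.86 dBFS.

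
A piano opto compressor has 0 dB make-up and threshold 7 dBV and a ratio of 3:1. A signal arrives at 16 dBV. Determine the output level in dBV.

Overshoot: 16 − 7 = 9 dB.
At 3:1 the overshoot is divided by 3, leaving 3 dB above threshold.
Output = 7 + 3 = 10 dBV.

10 dBV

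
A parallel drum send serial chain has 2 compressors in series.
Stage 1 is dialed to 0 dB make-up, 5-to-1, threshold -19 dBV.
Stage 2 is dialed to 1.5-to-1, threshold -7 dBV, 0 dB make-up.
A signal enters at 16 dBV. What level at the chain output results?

-12 dBV

Stage 1: 16 dBV is 35 dB over -19 dBV; at 5:1 that becomes 7 dB over, giving -12 dBV.
Stage 2: below threshold (-12 ≤ -7); passes unchanged; output -12 dBV.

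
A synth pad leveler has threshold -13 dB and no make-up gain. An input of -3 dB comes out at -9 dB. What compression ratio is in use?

Input overshoot = -3 − (-13) = 10 dB; output overshoot = -9 − (-13) = 4 dB.
Ratio = 10 / 4 = 2.5.

2.5:1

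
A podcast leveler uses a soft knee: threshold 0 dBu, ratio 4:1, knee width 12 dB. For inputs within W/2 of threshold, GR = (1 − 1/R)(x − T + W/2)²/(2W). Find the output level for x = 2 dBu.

x − T + W/2 = 2 − 0 + 6 = 8.
GR = (1 − 1/4) × 8² / 24 = 0.75 × 64 / 24 = 2 dB.
Output = 2 − 2 = 0 dBu.

0 dBu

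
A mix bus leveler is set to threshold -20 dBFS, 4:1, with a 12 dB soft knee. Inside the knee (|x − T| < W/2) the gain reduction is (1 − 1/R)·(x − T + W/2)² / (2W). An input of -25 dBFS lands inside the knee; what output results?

x − T + W/2 = -25 − (-20) + 6 = 1.
GR = (1 − 1/4) × 1² / 24 = 0.75 × 1 / 24 = 0.03125 dB.
Output = -25 − 0.03125 = -25.03125 dBFS.

-25.03125 dBFS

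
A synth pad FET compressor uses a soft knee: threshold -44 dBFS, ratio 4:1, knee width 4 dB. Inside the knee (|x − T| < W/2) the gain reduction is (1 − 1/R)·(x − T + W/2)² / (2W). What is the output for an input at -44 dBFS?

-44.375 dBFS

x − T + W/2 = -44 − (-44) + 2 = 2.
GR = (1 − 1/4) × 2² / 8 = 0.75 × 4 / 8 = 0.375 dB.
Output = -44 − 0.375 = -44.375 dBFS.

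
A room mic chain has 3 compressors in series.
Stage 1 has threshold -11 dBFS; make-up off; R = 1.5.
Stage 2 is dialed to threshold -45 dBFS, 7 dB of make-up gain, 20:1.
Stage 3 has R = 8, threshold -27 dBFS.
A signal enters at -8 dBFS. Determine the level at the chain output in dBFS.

Stage 1: -8 dBFS is 3 dB over -11 dBFS; at 1.5:1 that becomes 2 dB over, giving -9 dBFS.
Stage 2: 36 dB above -45 dBFS, reduced 20:1 to 1.8 dB above → -43.2 dBFS; +7 dB make-up → -36.2 dBFS.
Stage 3: below threshold (-36.2 ≤ -27); passes unchanged; output -36.2 dBFS.

-36.2 dBFS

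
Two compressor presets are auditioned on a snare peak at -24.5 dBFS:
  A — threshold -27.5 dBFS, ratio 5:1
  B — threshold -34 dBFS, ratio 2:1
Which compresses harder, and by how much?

A: 3 dB over, compressed to 0.6 dB over, so 2.4 dB of GR.
B: 9.5 dB over, compressed to 4.75 dB over, so 4.75 dB of GR.
B applies 2.35 dB more gain reduction.

B, by 2.35 dB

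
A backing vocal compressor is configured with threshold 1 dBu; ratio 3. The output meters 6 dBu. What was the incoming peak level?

The compressed level sits 6 − 1 = 5 dB over threshold.
Input overshoot = R × output overshoot = 15 dB → input = 1 + 15 = 16 dBu.

16 dBu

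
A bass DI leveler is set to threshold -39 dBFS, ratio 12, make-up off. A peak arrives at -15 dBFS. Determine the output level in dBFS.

The input is 24 dB above the -39 dBFS threshold.
12:1 compression reduces that to 24/12 = 2 dB over.
So the level is -39 + 2 = -37 dBFS.

-37 dBFS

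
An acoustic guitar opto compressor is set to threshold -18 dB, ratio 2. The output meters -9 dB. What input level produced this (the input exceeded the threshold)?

0 dB

The compressed level sits -9 − (-18) = 9 dB over threshold.
Input overshoot = R × output overshoot = 18 dB → input = -18 + 18 = 0 dB.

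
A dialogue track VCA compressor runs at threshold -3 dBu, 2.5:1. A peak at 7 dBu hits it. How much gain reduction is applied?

6 dB

7 dBu exceeds the threshold by 10 dB.
After 2.5:1 compression the overshoot becomes 10/2.5 = 4 dB.
GR = overshoot in − overshoot out = 10 − 4 = 6 dB.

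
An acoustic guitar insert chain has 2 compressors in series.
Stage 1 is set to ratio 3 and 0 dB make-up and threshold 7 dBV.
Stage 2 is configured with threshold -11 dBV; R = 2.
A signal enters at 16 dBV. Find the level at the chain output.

-0.5 dBV

Stage 1: overshoot 9 dB → 9/3 = 3 dB → 10 dBV.
Stage 2: 10 dBV is 21 dB over -11 dBV; at 2:1 that becomes 10.5 dB over, giving -0.5 dBV.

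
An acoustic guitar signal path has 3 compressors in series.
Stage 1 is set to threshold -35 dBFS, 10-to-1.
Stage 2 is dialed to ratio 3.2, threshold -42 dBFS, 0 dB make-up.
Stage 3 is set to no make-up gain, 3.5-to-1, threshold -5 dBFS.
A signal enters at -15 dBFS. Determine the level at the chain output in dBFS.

Stage 1: 20 dB above -35 dBFS, reduced 10:1 to 2 dB above → -33 dBFS.
Stage 2: -33 dBFS is 9 dB over -42 dBFS; at 3.2:1 that becomes 2.8125 dB over, giving -39.1875 dBFS.
Stage 3: below threshold (-39.1875 ≤ -5); passes unchanged; output -39.1875 dBFS.

-39.1875 dBFS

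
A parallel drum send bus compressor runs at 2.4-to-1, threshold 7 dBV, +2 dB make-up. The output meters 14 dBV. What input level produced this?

19 dBV

Remove make-up: 14 − 2 = 12 dBV.
That's 5 dB above the 7 dBV threshold.
Undo the ratio: input overshoot = 5 × 2.4 = 12 dB, giving input = 19 dBV.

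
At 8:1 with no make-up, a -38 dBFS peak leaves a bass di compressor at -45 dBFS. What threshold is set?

-46 dBFS

Gain reduction = -38 − (-45) = 7 dB; output overshoot = GR / (R − 1) = 7 / 7 = 1 dB.
Threshold = output − output overshoot = -45 − 1 = -46 dBFS.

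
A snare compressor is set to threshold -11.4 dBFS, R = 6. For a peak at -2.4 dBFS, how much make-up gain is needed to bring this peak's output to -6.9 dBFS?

3 dB

The peak compresses to -11.4 + 9/6 = -9.9 dBFS.
To reach -6.9 dBFS requires -6.9 − (-9.9) = 3 dB of make-up.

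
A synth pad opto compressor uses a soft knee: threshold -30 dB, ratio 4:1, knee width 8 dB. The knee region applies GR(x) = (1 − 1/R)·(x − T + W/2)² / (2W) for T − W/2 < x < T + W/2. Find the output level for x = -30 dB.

-30.75 dB

x − T + W/2 = -30 − (-30) + 4 = 4.
GR = (1 − 1/4) × 4² / 16 = 0.75 × 16 / 16 = 0.75 dB.
Output = -30 − 0.75 = -30.75 dB.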